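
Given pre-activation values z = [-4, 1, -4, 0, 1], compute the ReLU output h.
h = [0, 1, 0, 0, 1]

ReLU applied element-wise: max(0,-4)=0, max(0,1)=1, max(0,-4)=0, max(0,0)=0, max(0,1)=1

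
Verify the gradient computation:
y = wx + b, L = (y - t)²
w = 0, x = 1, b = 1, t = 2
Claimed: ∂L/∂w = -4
Incorrect

y = (0)(1) + 1 = 1
∂L/∂y = 2(y - t) = 2(1 - 2) = -2
∂y/∂w = x = 1
∂L/∂w = -2 × 1 = -2

Claimed value: -4
Incorrect: The correct gradient is -2.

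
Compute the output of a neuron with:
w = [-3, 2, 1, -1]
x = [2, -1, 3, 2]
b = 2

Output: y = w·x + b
y = -5

y = (-3)(2) + (2)(-1) + (1)(3) + (-1)(2) + 2 = -5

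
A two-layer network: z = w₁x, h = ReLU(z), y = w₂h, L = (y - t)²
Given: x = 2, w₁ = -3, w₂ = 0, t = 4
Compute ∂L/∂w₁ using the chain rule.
∂L/∂w₁ = 0

Forward pass:
z = w₁x = -3×2 = -6
h = ReLU(-6) = 0
y = w₂h = 0×0 = 0

Backward pass:
∂L/∂y = 2(y - t) = 2(0 - 4) = -8
∂y/∂h = w₂ = 0
∂h/∂z = 0 (ReLU derivative)
∂z/∂w₁ = x = 2

∂L/∂w₁ = -8 × 0 × 0 × 2 = 0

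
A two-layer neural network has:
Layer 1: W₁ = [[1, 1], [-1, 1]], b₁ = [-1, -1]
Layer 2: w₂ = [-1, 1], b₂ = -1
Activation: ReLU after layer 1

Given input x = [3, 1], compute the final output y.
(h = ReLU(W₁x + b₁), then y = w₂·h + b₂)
y = -4

Layer 1 pre-activation: z₁ = [3, -3]
After ReLU: h = [3, 0]
Layer 2 output: y = -1×3 + 1×0 + -1 = -4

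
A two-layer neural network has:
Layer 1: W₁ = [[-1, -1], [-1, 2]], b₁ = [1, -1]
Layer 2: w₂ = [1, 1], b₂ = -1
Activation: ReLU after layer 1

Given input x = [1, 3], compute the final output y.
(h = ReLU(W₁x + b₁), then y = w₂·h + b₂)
y = 3

Layer 1 pre-activation: z₁ = [-3, 4]
After ReLU: h = [0, 4]
Layer 2 output: y = 1×0 + 1×4 + -1 = 3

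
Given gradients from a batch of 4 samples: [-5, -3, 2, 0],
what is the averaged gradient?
Average gradient = -1.5

Average = (1/4)(-5 + -3 + 2 + 0) = -6/4 = -1.5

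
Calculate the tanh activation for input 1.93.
0.9587

tanh(1.93) = (e^(1.93) - e^(-1.93))/(e^(1.93) + e^(-1.93)) = 0.9587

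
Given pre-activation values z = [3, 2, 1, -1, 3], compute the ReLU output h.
h = [3, 2, 1, 0, 3]

ReLU applied element-wise: max(0,3)=3, max(0,2)=2, max(0,1)=1, max(0,-1)=0, max(0,3)=3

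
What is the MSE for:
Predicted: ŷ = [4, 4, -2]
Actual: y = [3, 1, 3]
MSE = 11.67

MSE = (1/3)((4-3)² + (4-1)² + (-2-3)²) = (1/3)(1 + 9 + 25) = 11.67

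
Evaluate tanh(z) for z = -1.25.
-0.8483

tanh(-1.25) = (e^(-1.25) - e^(1.25))/(e^(-1.25) + e^(1.25)) = -0.8483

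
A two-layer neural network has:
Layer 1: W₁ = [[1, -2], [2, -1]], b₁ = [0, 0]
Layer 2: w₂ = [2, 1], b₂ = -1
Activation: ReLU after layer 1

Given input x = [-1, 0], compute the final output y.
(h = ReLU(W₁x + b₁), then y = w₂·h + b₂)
y = -1

Layer 1 pre-activation: z₁ = [-1, -2]
After ReLU: h = [0, 0]
Layer 2 output: y = 2×0 + 1×0 + -1 = -1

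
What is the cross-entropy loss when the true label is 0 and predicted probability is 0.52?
L = 0.734

L = -0·log(0.52) - 1·log(0.48) = -log(0.48) = 0.734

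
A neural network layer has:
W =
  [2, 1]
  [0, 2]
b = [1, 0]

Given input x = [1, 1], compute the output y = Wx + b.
y = [4, 2]

Wx = [2×1 + 1×1, 0×1 + 2×1]
   = [3, 2]
y = Wx + b = [3 + 1, 2 + 0] = [4, 2]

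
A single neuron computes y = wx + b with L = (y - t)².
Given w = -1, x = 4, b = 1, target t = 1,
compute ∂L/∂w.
∂L/∂w = -32

y = wx + b = (-1)(4) + 1 = -3
∂L/∂y = 2(y - t) = 2(-3 - 1) = -8
∂y/∂w = x = 4
∂L/∂w = ∂L/∂y · ∂y/∂w = -8 × 4 = -32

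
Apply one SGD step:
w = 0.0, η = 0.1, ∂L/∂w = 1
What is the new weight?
w_new = -0.1

w_new = w - η·∂L/∂w = 0.0 - 0.1×(1) = 0.0 - (0.1) = -0.1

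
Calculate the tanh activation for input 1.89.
0.9554

tanh(1.89) = (e^(1.89) - e^(-1.89))/(e^(1.89) + e^(-1.89)) = 0.9554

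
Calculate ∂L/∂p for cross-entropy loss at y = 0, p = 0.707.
∂L/∂p = 3.413

∂L/∂p = -y/p + (1-y)/(1-p) = 0 + 1/0.293 = 3.413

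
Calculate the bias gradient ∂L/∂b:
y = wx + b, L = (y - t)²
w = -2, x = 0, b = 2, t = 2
∂L/∂b = 0

y = wx + b = (-2)(0) + 2 = 2
∂L/∂y = 2(y - t) = 2(2 - 2) = 0
∂y/∂b = 1
∂L/∂b = ∂L/∂y · ∂y/∂b = 0 × 1 = 0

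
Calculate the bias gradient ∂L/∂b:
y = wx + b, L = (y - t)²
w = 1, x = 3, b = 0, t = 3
∂L/∂b = 0

y = wx + b = (1)(3) + 0 = 3
∂L/∂y = 2(y - t) = 2(3 - 3) = 0
∂y/∂b = 1
∂L/∂b = ∂L/∂y · ∂y/∂b = 0 × 1 = 0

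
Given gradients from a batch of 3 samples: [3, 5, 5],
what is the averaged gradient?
Average gradient = 4.333

Average = (1/3)(3 + 5 + 5) = 13/3 = 4.333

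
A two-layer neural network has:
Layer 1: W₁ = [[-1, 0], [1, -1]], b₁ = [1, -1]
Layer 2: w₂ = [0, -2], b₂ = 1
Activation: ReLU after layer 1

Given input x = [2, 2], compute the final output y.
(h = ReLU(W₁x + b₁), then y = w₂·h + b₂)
y = 1

Layer 1 pre-activation: z₁ = [-1, -1]
After ReLU: h = [0, 0]
Layer 2 output: y = 0×0 + -2×0 + 1 = 1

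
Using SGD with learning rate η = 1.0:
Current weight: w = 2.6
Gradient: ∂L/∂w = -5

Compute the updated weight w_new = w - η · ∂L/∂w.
w_new = 7.6

w_new = w - η·∂L/∂w = 2.6 - 1.0×(-5) = 2.6 - (-5) = 7.6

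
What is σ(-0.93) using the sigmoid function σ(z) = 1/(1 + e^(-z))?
0.2829

sigmoid(-0.93) = 1/(1 + e^(0.93)) = 1/(1 + 2.535) = 0.2829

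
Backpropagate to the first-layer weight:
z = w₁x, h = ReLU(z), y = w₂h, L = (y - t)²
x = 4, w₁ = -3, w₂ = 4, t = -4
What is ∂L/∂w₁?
∂L/∂w₁ = 0

Forward pass:
z = w₁x = -3×4 = -12
h = ReLU(-12) = 0
y = w₂h = 4×0 = 0

Backward pass:
∂L/∂y = 2(y - t) = 2(0 - -4) = 8
∂y/∂h = w₂ = 4
∂h/∂z = 0 (ReLU derivative)
∂z/∂w₁ = x = 4

∂L/∂w₁ = 8 × 4 × 0 × 4 = 0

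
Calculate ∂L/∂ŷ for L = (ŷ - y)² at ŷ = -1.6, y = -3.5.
∂L/∂ŷ = 3.8

∂L/∂ŷ = 2(ŷ - y) = 2(-1.6 - -3.5) = 2(1.9) = 3.8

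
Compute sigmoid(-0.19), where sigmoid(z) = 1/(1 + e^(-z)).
0.4526

sigmoid(-0.19) = 1/(1 + e^(0.19)) = 1/(1 + 1.209) = 0.4526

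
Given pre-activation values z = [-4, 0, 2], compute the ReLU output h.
h = [0, 0, 2]

ReLU applied element-wise: max(0,-4)=0, max(0,0)=0, max(0,2)=2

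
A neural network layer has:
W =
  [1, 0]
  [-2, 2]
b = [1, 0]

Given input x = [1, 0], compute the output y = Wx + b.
y = [2, -2]

Wx = [1×1 + 0×0, -2×1 + 2×0]
   = [1, -2]
y = Wx + b = [1 + 1, -2 + 0] = [2, -2]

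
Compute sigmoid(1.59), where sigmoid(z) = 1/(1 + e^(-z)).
0.8306

sigmoid(1.59) = 1/(1 + e^(-1.59)) = 1/(1 + 0.2039) = 0.8306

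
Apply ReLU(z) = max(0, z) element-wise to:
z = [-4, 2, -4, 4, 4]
h = [0, 2, 0, 4, 4]

ReLU applied element-wise: max(0,-4)=0, max(0,2)=2, max(0,-4)=0, max(0,4)=4, max(0,4)=4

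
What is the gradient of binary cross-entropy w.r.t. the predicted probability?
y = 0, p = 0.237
∂L/∂p = 1.311

∂L/∂p = -y/p + (1-y)/(1-p) = 0 + 1/0.763 = 1.311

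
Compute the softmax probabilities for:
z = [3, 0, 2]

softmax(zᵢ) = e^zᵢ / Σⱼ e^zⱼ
p = [0.7054, 0.0351, 0.2595]

exp(z) = [20.09, 1, 7.389]
Sum = 28.47
p = [0.7054, 0.0351, 0.2595]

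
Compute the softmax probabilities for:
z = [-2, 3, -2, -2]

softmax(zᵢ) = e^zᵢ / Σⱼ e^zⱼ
p = [0.0066, 0.9802, 0.0066, 0.0066]

exp(z) = [0.1353, 20.09, 0.1353, 0.1353]
Sum = 20.49
p = [0.0066, 0.9802, 0.0066, 0.0066]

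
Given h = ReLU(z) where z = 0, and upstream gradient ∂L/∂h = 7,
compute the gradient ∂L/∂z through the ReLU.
∂L/∂z = 0

h = ReLU(0) = 0
At z = 0: ∂h/∂z = 0 (by convention)
∂L/∂z = ∂L/∂h · ∂h/∂z = 7 × 0 = 0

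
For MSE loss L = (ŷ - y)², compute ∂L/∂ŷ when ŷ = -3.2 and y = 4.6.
∂L/∂ŷ = -15.6

∂L/∂ŷ = 2(ŷ - y) = 2(-3.2 - 4.6) = 2(-7.8) = -15.6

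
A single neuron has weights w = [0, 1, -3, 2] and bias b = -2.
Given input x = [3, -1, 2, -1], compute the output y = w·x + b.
y = -11

y = (0)(3) + (1)(-1) + (-3)(2) + (2)(-1) + -2 = -11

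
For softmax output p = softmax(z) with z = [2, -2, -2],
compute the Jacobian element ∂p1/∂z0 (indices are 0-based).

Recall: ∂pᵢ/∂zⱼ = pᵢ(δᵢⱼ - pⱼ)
∂p1/∂z0 = -0.01704

p = softmax(z) = [0.9647, 0.01767, 0.01767]
p1 = 0.01767, p0 = 0.9647

∂p1/∂z0 = -p1 × p0 = -0.01767 × 0.9647 = -0.01704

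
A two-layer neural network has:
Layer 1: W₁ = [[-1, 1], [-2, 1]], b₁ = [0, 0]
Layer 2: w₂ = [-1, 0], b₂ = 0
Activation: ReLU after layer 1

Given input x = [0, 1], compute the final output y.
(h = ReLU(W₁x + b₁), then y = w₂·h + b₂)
y = -1

Layer 1 pre-activation: z₁ = [1, 1]
After ReLU: h = [1, 1]
Layer 2 output: y = -1×1 + 0×1 + 0 = -1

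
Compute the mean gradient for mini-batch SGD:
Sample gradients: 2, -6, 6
Average gradient = 0.6667

Average = (1/3)(2 + -6 + 6) = 2/3 = 0.6667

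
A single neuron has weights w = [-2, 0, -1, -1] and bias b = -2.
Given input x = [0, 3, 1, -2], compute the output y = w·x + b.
y = -1

y = (-2)(0) + (0)(3) + (-1)(1) + (-1)(-2) + -2 = -1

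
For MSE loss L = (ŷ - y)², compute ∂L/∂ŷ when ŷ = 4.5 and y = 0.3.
∂L/∂ŷ = 8.4

∂L/∂ŷ = 2(ŷ - y) = 2(4.5 - 0.3) = 2(4.2) = 8.4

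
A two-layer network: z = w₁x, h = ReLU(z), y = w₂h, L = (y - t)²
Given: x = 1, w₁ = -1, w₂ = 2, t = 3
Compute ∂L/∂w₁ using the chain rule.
∂L/∂w₁ = 0

Forward pass:
z = w₁x = -1×1 = -1
h = ReLU(-1) = 0
y = w₂h = 2×0 = 0

Backward pass:
∂L/∂y = 2(y - t) = 2(0 - 3) = -6
∂y/∂h = w₂ = 2
∂h/∂z = 0 (ReLU derivative)
∂z/∂w₁ = x = 1

∂L/∂w₁ = -6 × 2 × 0 × 1 = 0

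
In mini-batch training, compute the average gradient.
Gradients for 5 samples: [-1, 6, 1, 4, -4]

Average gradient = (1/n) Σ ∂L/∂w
Average gradient = 1.2

Average = (1/5)(-1 + 6 + 1 + 4 + -4) = 6/5 = 1.2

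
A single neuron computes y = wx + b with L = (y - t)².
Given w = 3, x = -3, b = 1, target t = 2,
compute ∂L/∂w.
∂L/∂w = 60

y = wx + b = (3)(-3) + 1 = -8
∂L/∂y = 2(y - t) = 2(-8 - 2) = -20
∂y/∂w = x = -3
∂L/∂w = ∂L/∂y · ∂y/∂w = -20 × -3 = 60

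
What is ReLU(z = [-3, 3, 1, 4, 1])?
h = [0, 3, 1, 4, 1]

ReLU applied element-wise: max(0,-3)=0, max(0,3)=3, max(0,1)=1, max(0,4)=4, max(0,1)=1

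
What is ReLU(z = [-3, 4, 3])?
h = [0, 4, 3]

ReLU applied element-wise: max(0,-3)=0, max(0,4)=4, max(0,3)=3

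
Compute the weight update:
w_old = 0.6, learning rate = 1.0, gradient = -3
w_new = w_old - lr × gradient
w_new = 3.6

w_new = w - η·∂L/∂w = 0.6 - 1.0×(-3) = 0.6 - (-3) = 3.6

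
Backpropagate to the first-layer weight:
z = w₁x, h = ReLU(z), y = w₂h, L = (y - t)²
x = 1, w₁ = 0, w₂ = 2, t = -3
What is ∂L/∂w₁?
∂L/∂w₁ = 0

Forward pass:
z = w₁x = 0×1 = 0
h = ReLU(0) = 0
y = w₂h = 2×0 = 0

Backward pass:
∂L/∂y = 2(y - t) = 2(0 - -3) = 6
∂y/∂h = w₂ = 2
∂h/∂z = 0 (ReLU derivative)
∂z/∂w₁ = x = 1

∂L/∂w₁ = 6 × 2 × 0 × 1 = 0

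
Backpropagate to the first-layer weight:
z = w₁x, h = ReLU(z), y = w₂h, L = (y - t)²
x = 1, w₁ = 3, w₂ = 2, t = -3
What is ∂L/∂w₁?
∂L/∂w₁ = 36

Forward pass:
z = w₁x = 3×1 = 3
h = ReLU(3) = 3
y = w₂h = 2×3 = 6

Backward pass:
∂L/∂y = 2(y - t) = 2(6 - -3) = 18
∂y/∂h = w₂ = 2
∂h/∂z = 1 (ReLU derivative)
∂z/∂w₁ = x = 1

∂L/∂w₁ = 18 × 2 × 1 × 1 = 36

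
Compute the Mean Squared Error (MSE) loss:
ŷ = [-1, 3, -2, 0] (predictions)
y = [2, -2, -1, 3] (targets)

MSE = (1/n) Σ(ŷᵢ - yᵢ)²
MSE = 11

MSE = (1/4)((-1-2)² + (3--2)² + (-2--1)² + (0-3)²) = (1/4)(9 + 25 + 1 + 9) = 11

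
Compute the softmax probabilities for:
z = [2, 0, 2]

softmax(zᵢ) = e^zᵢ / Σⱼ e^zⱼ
p = [0.4683, 0.0634, 0.4683]

exp(z) = [7.389, 1, 7.389]
Sum = 15.78
p = [0.4683, 0.0634, 0.4683]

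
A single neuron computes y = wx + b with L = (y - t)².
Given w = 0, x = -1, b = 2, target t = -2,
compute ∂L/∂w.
∂L/∂w = -8

y = wx + b = (0)(-1) + 2 = 2
∂L/∂y = 2(y - t) = 2(2 - -2) = 8
∂y/∂w = x = -1
∂L/∂w = ∂L/∂y · ∂y/∂w = 8 × -1 = -8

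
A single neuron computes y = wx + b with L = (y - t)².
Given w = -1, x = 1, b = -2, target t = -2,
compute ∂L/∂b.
∂L/∂b = -2

y = wx + b = (-1)(1) + -2 = -3
∂L/∂y = 2(y - t) = 2(-3 - -2) = -2
∂y/∂b = 1
∂L/∂b = ∂L/∂y · ∂y/∂b = -2 × 1 = -2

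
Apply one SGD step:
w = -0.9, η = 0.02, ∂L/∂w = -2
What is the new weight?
w_new = -0.86

w_new = w - η·∂L/∂w = -0.9 - 0.02×(-2) = -0.9 - (-0.04) = -0.86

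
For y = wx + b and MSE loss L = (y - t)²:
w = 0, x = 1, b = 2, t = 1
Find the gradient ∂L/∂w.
∂L/∂w = 2

y = wx + b = (0)(1) + 2 = 2
∂L/∂y = 2(y - t) = 2(2 - 1) = 2
∂y/∂w = x = 1
∂L/∂w = ∂L/∂y · ∂y/∂w = 2 × 1 = 2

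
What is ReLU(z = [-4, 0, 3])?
h = [0, 0, 3]

ReLU applied element-wise: max(0,-4)=0, max(0,0)=0, max(0,3)=3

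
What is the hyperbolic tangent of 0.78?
0.6527

tanh(0.78) = (e^(0.78) - e^(-0.78))/(e^(0.78) + e^(-0.78)) = 0.6527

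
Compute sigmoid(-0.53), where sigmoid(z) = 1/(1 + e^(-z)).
0.3705

sigmoid(-0.53) = 1/(1 + e^(0.53)) = 1/(1 + 1.699) = 0.3705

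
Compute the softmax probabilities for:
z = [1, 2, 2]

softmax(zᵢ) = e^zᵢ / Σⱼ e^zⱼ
p = [0.1554, 0.4223, 0.4223]

exp(z) = [2.718, 7.389, 7.389]
Sum = 17.5
p = [0.1554, 0.4223, 0.4223]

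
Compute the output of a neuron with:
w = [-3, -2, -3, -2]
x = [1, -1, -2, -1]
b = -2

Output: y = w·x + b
y = 5

y = (-3)(1) + (-2)(-1) + (-3)(-2) + (-2)(-1) + -2 = 5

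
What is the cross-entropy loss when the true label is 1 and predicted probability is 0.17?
L = 1.772

L = -1·log(0.17) - 0·log(0.83) = -log(0.17) = 1.772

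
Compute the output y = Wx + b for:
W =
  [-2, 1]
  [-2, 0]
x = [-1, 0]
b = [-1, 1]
y = [1, 3]

Wx = [-2×-1 + 1×0, -2×-1 + 0×0]
   = [2, 2]
y = Wx + b = [2 + -1, 2 + 1] = [1, 3]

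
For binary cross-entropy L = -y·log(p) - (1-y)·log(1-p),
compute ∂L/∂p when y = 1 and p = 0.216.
∂L/∂p = -4.63

∂L/∂p = -y/p + (1-y)/(1-p) = -1/0.216 + 0 = -4.63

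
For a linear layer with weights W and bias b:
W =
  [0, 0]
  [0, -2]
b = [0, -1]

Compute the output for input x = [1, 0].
y = [0, -1]

Wx = [0×1 + 0×0, 0×1 + -2×0]
   = [0, 0]
y = Wx + b = [0 + 0, 0 + -1] = [0, -1]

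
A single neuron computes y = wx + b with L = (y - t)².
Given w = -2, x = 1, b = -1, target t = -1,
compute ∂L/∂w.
∂L/∂w = -4

y = wx + b = (-2)(1) + -1 = -3
∂L/∂y = 2(y - t) = 2(-3 - -1) = -4
∂y/∂w = x = 1
∂L/∂w = ∂L/∂y · ∂y/∂w = -4 × 1 = -4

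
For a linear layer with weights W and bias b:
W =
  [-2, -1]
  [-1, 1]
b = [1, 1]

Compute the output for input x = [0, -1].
y = [2, 0]

Wx = [-2×0 + -1×-1, -1×0 + 1×-1]
   = [1, -1]
y = Wx + b = [1 + 1, -1 + 1] = [2, 0]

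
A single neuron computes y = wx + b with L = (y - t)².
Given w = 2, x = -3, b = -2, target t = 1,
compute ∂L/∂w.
∂L/∂w = 54

y = wx + b = (2)(-3) + -2 = -8
∂L/∂y = 2(y - t) = 2(-8 - 1) = -18
∂y/∂w = x = -3
∂L/∂w = ∂L/∂y · ∂y/∂w = -18 × -3 = 54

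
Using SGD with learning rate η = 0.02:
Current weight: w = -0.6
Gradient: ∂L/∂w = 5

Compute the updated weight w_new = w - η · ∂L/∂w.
w_new = -0.7

w_new = w - η·∂L/∂w = -0.6 - 0.02×(5) = -0.6 - (0.1) = -0.7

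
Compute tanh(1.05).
0.7818

tanh(1.05) = (e^(1.05) - e^(-1.05))/(e^(1.05) + e^(-1.05)) = 0.7818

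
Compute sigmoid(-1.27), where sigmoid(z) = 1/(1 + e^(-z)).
0.2193

sigmoid(-1.27) = 1/(1 + e^(1.27)) = 1/(1 + 3.561) = 0.2193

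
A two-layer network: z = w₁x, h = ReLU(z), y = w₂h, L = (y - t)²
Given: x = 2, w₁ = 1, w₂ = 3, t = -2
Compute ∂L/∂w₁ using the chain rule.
∂L/∂w₁ = 96

Forward pass:
z = w₁x = 1×2 = 2
h = ReLU(2) = 2
y = w₂h = 3×2 = 6

Backward pass:
∂L/∂y = 2(y - t) = 2(6 - -2) = 16
∂y/∂h = w₂ = 3
∂h/∂z = 1 (ReLU derivative)
∂z/∂w₁ = x = 2

∂L/∂w₁ = 16 × 3 × 1 × 2 = 96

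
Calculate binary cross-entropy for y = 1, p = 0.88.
L = 0.1278

L = -1·log(0.88) - 0·log(0.12) = -log(0.88) = 0.1278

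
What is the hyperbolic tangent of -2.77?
-0.9922

tanh(-2.77) = (e^(-2.77) - e^(2.77))/(e^(-2.77) + e^(2.77)) = -0.9922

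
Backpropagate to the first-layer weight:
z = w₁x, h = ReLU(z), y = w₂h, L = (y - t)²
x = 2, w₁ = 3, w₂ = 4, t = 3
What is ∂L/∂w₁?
∂L/∂w₁ = 336

Forward pass:
z = w₁x = 3×2 = 6
h = ReLU(6) = 6
y = w₂h = 4×6 = 24

Backward pass:
∂L/∂y = 2(y - t) = 2(24 - 3) = 42
∂y/∂h = w₂ = 4
∂h/∂z = 1 (ReLU derivative)
∂z/∂w₁ = x = 2

∂L/∂w₁ = 42 × 4 × 1 × 2 = 336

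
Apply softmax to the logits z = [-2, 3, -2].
p = [0.0066, 0.9867, 0.0066]

exp(z) = [0.1353, 20.09, 0.1353]
Sum = 20.36
p = [0.0066, 0.9867, 0.0066]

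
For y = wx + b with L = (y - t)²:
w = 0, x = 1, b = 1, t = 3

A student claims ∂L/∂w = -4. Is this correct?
Correct

y = (0)(1) + 1 = 1
∂L/∂y = 2(y - t) = 2(1 - 3) = -4
∂y/∂w = x = 1
∂L/∂w = -4 × 1 = -4

Claimed value: -4
Correct: The correct gradient is -4.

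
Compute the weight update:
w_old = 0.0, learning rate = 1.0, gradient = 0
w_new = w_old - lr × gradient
w_new = 0

w_new = w - η·∂L/∂w = 0.0 - 1.0×(0) = 0.0 - (0) = 0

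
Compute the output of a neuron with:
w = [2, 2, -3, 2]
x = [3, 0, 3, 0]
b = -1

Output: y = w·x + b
y = -4

y = (2)(3) + (2)(0) + (-3)(3) + (2)(0) + -1 = -4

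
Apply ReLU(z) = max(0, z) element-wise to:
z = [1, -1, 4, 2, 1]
h = [1, 0, 4, 2, 1]

ReLU applied element-wise: max(0,1)=1, max(0,-1)=0, max(0,4)=4, max(0,2)=2, max(0,1)=1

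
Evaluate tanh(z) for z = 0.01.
0.01

tanh(0.01) = (e^(0.01) - e^(-0.01))/(e^(0.01) + e^(-0.01)) = 0.01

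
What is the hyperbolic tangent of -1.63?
-0.9261

tanh(-1.63) = (e^(-1.63) - e^(1.63))/(e^(-1.63) + e^(1.63)) = -0.9261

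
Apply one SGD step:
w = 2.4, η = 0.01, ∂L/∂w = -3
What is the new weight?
w_new = 2.43

w_new = w - η·∂L/∂w = 2.4 - 0.01×(-3) = 2.4 - (-0.03) = 2.43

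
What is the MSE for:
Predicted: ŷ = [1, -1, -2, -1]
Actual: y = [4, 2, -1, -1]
MSE = 4.75

MSE = (1/4)((1-4)² + (-1-2)² + (-2--1)² + (-1--1)²) = (1/4)(9 + 9 + 1 + 0) = 4.75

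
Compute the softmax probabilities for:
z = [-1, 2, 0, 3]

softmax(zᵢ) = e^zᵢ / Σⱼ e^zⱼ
p = [0.0128, 0.2562, 0.0347, 0.6964]

exp(z) = [0.3679, 7.389, 1, 20.09]
Sum = 28.84
p = [0.0128, 0.2562, 0.0347, 0.6964]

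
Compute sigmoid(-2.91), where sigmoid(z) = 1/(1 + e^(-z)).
0.05166

sigmoid(-2.91) = 1/(1 + e^(2.91)) = 1/(1 + 18.36) = 0.05166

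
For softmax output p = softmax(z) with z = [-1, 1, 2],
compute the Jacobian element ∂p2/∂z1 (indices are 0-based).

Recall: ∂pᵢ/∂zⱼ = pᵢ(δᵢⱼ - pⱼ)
∂p2/∂z1 = -0.183

p = softmax(z) = [0.03512, 0.2595, 0.7054]
p2 = 0.7054, p1 = 0.2595

∂p2/∂z1 = -p2 × p1 = -0.7054 × 0.2595 = -0.183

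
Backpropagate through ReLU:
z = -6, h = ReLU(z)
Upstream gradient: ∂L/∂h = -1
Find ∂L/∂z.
∂L/∂z = 0

h = ReLU(-6) = 0
Since z < 0: ∂h/∂z = 0
∂L/∂z = ∂L/∂h · ∂h/∂z = -1 × 0 = 0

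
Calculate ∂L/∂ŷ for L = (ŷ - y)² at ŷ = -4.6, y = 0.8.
∂L/∂ŷ = -10.8

∂L/∂ŷ = 2(ŷ - y) = 2(-4.6 - 0.8) = 2(-5.4) = -10.8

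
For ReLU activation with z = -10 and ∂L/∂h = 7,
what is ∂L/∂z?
∂L/∂z = 0

h = ReLU(-10) = 0
Since z < 0: ∂h/∂z = 0
∂L/∂z = ∂L/∂h · ∂h/∂z = 7 × 0 = 0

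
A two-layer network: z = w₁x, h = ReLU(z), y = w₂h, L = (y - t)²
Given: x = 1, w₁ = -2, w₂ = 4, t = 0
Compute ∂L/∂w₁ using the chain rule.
∂L/∂w₁ = 0

Forward pass:
z = w₁x = -2×1 = -2
h = ReLU(-2) = 0
y = w₂h = 4×0 = 0

Backward pass:
∂L/∂y = 2(y - t) = 2(0 - 0) = 0
∂y/∂h = w₂ = 4
∂h/∂z = 0 (ReLU derivative)
∂z/∂w₁ = x = 1

∂L/∂w₁ = 0 × 4 × 0 × 1 = 0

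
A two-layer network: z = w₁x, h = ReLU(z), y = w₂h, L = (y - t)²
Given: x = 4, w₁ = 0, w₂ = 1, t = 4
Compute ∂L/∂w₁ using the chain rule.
∂L/∂w₁ = 0

Forward pass:
z = w₁x = 0×4 = 0
h = ReLU(0) = 0
y = w₂h = 1×0 = 0

Backward pass:
∂L/∂y = 2(y - t) = 2(0 - 4) = -8
∂y/∂h = w₂ = 1
∂h/∂z = 0 (ReLU derivative)
∂z/∂w₁ = x = 4

∂L/∂w₁ = -8 × 1 × 0 × 4 = 0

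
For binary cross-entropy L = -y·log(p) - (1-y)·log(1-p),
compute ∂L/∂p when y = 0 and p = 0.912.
∂L/∂p = 11.36

∂L/∂p = -y/p + (1-y)/(1-p) = 0 + 1/0.088 = 11.36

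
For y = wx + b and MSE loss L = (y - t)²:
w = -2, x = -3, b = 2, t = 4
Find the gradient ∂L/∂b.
∂L/∂b = 8

y = wx + b = (-2)(-3) + 2 = 8
∂L/∂y = 2(y - t) = 2(8 - 4) = 8
∂y/∂b = 1
∂L/∂b = ∂L/∂y · ∂y/∂b = 8 × 1 = 8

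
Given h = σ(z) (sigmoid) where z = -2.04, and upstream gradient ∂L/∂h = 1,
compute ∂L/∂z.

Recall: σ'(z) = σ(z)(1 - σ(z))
∂L/∂z = 0.1018

σ(-2.04) = 0.1151
σ'(-2.04) = σ(-2.04)(1 - σ(-2.04)) = 0.1151 × 0.8849 = 0.1018
∂L/∂z = ∂L/∂h · σ'(z) = 1 × 0.1018 = 0.1018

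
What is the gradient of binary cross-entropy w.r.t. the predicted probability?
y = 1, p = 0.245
∂L/∂p = -4.082

∂L/∂p = -y/p + (1-y)/(1-p) = -1/0.245 + 0 = -4.082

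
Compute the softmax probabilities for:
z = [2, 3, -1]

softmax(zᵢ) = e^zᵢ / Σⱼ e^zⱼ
p = [0.2654, 0.7214, 0.0132]

exp(z) = [7.389, 20.09, 0.3679]
Sum = 27.84
p = [0.2654, 0.7214, 0.0132]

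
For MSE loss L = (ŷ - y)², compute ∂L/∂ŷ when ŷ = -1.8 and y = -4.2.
∂L/∂ŷ = 4.8

∂L/∂ŷ = 2(ŷ - y) = 2(-1.8 - -4.2) = 2(2.4) = 4.8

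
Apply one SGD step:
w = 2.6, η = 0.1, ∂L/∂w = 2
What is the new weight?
w_new = 2.4

w_new = w - η·∂L/∂w = 2.6 - 0.1×(2) = 2.6 - (0.2) = 2.4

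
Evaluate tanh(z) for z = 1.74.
0.9402

tanh(1.74) = (e^(1.74) - e^(-1.74))/(e^(1.74) + e^(-1.74)) = 0.9402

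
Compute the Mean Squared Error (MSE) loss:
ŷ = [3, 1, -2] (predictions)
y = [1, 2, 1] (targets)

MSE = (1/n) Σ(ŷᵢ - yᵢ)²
MSE = 4.667

MSE = (1/3)((3-1)² + (1-2)² + (-2-1)²) = (1/3)(4 + 1 + 9) = 4.667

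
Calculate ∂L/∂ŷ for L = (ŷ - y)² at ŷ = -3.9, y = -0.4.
∂L/∂ŷ = -7.0

∂L/∂ŷ = 2(ŷ - y) = 2(-3.9 - -0.4) = 2(-3.5) = -7.0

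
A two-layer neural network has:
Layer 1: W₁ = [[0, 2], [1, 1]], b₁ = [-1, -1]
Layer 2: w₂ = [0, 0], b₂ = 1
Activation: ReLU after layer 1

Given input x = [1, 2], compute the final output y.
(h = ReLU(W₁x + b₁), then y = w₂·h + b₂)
y = 1

Layer 1 pre-activation: z₁ = [3, 2]
After ReLU: h = [3, 2]
Layer 2 output: y = 0×3 + 0×2 + 1 = 1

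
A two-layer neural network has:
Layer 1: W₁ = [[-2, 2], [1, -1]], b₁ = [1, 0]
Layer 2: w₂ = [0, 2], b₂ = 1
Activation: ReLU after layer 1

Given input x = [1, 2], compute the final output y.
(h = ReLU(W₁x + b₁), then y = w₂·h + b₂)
y = 1

Layer 1 pre-activation: z₁ = [3, -1]
After ReLU: h = [3, 0]
Layer 2 output: y = 0×3 + 2×0 + 1 = 1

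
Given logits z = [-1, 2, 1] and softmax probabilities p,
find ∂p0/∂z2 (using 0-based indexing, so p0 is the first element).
∂p0/∂z2 = -0.009113

p = softmax(z) = [0.03512, 0.7054, 0.2595]
p0 = 0.03512, p2 = 0.2595

∂p0/∂z2 = -p0 × p2 = -0.03512 × 0.2595 = -0.009113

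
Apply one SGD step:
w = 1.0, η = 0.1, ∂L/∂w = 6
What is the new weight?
w_new = 0.4

w_new = w - η·∂L/∂w = 1.0 - 0.1×(6) = 1.0 - (0.6) = 0.4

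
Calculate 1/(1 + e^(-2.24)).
0.9038

sigmoid(2.24) = 1/(1 + e^(-2.24)) = 1/(1 + 0.1065) = 0.9038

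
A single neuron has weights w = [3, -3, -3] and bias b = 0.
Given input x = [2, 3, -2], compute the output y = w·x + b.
y = 3

y = (3)(2) + (-3)(3) + (-3)(-2) + 0 = 3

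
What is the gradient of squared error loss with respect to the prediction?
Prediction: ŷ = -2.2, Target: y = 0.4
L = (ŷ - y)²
∂L/∂ŷ = -5.2

∂L/∂ŷ = 2(ŷ - y) = 2(-2.2 - 0.4) = 2(-2.6) = -5.2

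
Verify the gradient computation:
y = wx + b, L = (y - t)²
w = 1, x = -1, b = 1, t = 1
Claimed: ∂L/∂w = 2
Correct

y = (1)(-1) + 1 = 0
∂L/∂y = 2(y - t) = 2(0 - 1) = -2
∂y/∂w = x = -1
∂L/∂w = -2 × -1 = 2

Claimed value: 2
Correct: The correct gradient is 2.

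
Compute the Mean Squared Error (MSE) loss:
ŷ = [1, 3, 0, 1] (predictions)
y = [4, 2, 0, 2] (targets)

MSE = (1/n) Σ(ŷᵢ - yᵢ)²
MSE = 2.75

MSE = (1/4)((1-4)² + (3-2)² + (0-0)² + (1-2)²) = (1/4)(9 + 1 + 0 + 1) = 2.75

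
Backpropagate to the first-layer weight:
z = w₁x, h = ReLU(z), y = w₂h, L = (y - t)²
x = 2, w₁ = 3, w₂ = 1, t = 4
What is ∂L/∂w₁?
∂L/∂w₁ = 8

Forward pass:
z = w₁x = 3×2 = 6
h = ReLU(6) = 6
y = w₂h = 1×6 = 6

Backward pass:
∂L/∂y = 2(y - t) = 2(6 - 4) = 4
∂y/∂h = w₂ = 1
∂h/∂z = 1 (ReLU derivative)
∂z/∂w₁ = x = 2

∂L/∂w₁ = 4 × 1 × 1 × 2 = 8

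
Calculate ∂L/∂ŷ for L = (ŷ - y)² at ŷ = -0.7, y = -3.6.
∂L/∂ŷ = 5.8

∂L/∂ŷ = 2(ŷ - y) = 2(-0.7 - -3.6) = 2(2.9) = 5.8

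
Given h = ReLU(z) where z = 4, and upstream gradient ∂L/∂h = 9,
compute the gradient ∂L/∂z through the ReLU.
∂L/∂z = 9

h = ReLU(4) = 4
Since z > 0: ∂h/∂z = 1
∂L/∂z = ∂L/∂h · ∂h/∂z = 9 × 1 = 9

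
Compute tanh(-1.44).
-0.8937

tanh(-1.44) = (e^(-1.44) - e^(1.44))/(e^(-1.44) + e^(1.44)) = -0.8937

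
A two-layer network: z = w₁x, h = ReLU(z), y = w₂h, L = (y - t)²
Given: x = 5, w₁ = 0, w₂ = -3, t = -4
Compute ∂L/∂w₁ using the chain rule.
∂L/∂w₁ = 0

Forward pass:
z = w₁x = 0×5 = 0
h = ReLU(0) = 0
y = w₂h = -3×0 = 0

Backward pass:
∂L/∂y = 2(y - t) = 2(0 - -4) = 8
∂y/∂h = w₂ = -3
∂h/∂z = 0 (ReLU derivative)
∂z/∂w₁ = x = 5

∂L/∂w₁ = 8 × -3 × 0 × 5 = 0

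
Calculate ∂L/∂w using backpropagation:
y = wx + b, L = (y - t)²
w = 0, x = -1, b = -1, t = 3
∂L/∂w = 8

y = wx + b = (0)(-1) + -1 = -1
∂L/∂y = 2(y - t) = 2(-1 - 3) = -8
∂y/∂w = x = -1
∂L/∂w = ∂L/∂y · ∂y/∂w = -8 × -1 = 8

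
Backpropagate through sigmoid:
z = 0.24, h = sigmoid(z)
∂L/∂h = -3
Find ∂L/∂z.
∂L/∂z = -0.7393

σ(0.24) = 0.5597
σ'(0.24) = σ(0.24)(1 - σ(0.24)) = 0.5597 × 0.4403 = 0.2464
∂L/∂z = ∂L/∂h · σ'(z) = -3 × 0.2464 = -0.7393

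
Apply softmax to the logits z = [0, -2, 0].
p = [0.4683, 0.0634, 0.4683]

exp(z) = [1, 0.1353, 1]
Sum = 2.135
p = [0.4683, 0.0634, 0.4683]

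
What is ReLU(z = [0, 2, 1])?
h = [0, 2, 1]

ReLU applied element-wise: max(0,0)=0, max(0,2)=2, max(0,1)=1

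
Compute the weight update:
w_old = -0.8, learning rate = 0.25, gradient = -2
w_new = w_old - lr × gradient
w_new = -0.3

w_new = w - η·∂L/∂w = -0.8 - 0.25×(-2) = -0.8 - (-0.5) = -0.3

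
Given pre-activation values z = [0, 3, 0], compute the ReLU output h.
h = [0, 3, 0]

ReLU applied element-wise: max(0,0)=0, max(0,3)=3, max(0,0)=0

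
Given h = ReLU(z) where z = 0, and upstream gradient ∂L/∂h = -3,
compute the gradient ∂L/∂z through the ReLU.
∂L/∂z = 0

h = ReLU(0) = 0
At z = 0: ∂h/∂z = 0 (by convention)
∂L/∂z = ∂L/∂h · ∂h/∂z = -3 × 0 = 0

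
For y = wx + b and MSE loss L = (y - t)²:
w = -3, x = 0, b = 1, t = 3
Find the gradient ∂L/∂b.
∂L/∂b = -4

y = wx + b = (-3)(0) + 1 = 1
∂L/∂y = 2(y - t) = 2(1 - 3) = -4
∂y/∂b = 1
∂L/∂b = ∂L/∂y · ∂y/∂b = -4 × 1 = -4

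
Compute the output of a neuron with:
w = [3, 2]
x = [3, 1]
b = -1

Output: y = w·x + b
y = 10

y = (3)(3) + (2)(1) + -1 = 10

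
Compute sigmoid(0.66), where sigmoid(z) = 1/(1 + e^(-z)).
0.6593

sigmoid(0.66) = 1/(1 + e^(-0.66)) = 1/(1 + 0.5169) = 0.6593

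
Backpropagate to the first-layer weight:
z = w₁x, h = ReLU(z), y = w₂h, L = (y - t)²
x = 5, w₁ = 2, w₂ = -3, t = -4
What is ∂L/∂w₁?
∂L/∂w₁ = 780

Forward pass:
z = w₁x = 2×5 = 10
h = ReLU(10) = 10
y = w₂h = -3×10 = -30

Backward pass:
∂L/∂y = 2(y - t) = 2(-30 - -4) = -52
∂y/∂h = w₂ = -3
∂h/∂z = 1 (ReLU derivative)
∂z/∂w₁ = x = 5

∂L/∂w₁ = -52 × -3 × 1 × 5 = 780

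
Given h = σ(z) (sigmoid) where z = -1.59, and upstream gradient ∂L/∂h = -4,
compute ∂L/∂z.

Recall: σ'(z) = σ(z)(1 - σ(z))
∂L/∂z = -0.5628

σ(-1.59) = 0.1694
σ'(-1.59) = σ(-1.59)(1 - σ(-1.59)) = 0.1694 × 0.8306 = 0.1407
∂L/∂z = ∂L/∂h · σ'(z) = -4 × 0.1407 = -0.5628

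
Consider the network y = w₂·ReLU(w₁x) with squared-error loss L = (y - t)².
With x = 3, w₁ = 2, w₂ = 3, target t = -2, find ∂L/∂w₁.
∂L/∂w₁ = 360

Forward pass:
z = w₁x = 2×3 = 6
h = ReLU(6) = 6
y = w₂h = 3×6 = 18

Backward pass:
∂L/∂y = 2(y - t) = 2(18 - -2) = 40
∂y/∂h = w₂ = 3
∂h/∂z = 1 (ReLU derivative)
∂z/∂w₁ = x = 3

∂L/∂w₁ = 40 × 3 × 1 × 3 = 360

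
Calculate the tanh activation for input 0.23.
0.226

tanh(0.23) = (e^(0.23) - e^(-0.23))/(e^(0.23) + e^(-0.23)) = 0.226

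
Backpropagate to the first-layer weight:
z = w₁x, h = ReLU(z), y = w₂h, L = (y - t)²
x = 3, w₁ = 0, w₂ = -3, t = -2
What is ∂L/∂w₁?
∂L/∂w₁ = 0

Forward pass:
z = w₁x = 0×3 = 0
h = ReLU(0) = 0
y = w₂h = -3×0 = 0

Backward pass:
∂L/∂y = 2(y - t) = 2(0 - -2) = 4
∂y/∂h = w₂ = -3
∂h/∂z = 0 (ReLU derivative)
∂z/∂w₁ = x = 3

∂L/∂w₁ = 4 × -3 × 0 × 3 = 0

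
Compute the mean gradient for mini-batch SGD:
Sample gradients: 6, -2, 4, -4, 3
Average gradient = 1.4

Average = (1/5)(6 + -2 + 4 + -4 + 3) = 7/5 = 1.4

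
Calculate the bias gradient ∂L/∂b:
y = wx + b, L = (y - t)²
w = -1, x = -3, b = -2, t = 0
∂L/∂b = 2

y = wx + b = (-1)(-3) + -2 = 1
∂L/∂y = 2(y - t) = 2(1 - 0) = 2
∂y/∂b = 1
∂L/∂b = ∂L/∂y · ∂y/∂b = 2 × 1 = 2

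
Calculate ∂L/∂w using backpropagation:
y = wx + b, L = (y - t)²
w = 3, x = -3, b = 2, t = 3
∂L/∂w = 60

y = wx + b = (3)(-3) + 2 = -7
∂L/∂y = 2(y - t) = 2(-7 - 3) = -20
∂y/∂w = x = -3
∂L/∂w = ∂L/∂y · ∂y/∂w = -20 × -3 = 60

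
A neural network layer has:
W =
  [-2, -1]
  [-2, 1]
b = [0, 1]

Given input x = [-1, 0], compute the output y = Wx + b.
y = [2, 3]

Wx = [-2×-1 + -1×0, -2×-1 + 1×0]
   = [2, 2]
y = Wx + b = [2 + 0, 2 + 1] = [2, 3]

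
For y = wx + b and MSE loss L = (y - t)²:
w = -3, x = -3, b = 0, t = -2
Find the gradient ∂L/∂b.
∂L/∂b = 22

y = wx + b = (-3)(-3) + 0 = 9
∂L/∂y = 2(y - t) = 2(9 - -2) = 22
∂y/∂b = 1
∂L/∂b = ∂L/∂y · ∂y/∂b = 22 × 1 = 22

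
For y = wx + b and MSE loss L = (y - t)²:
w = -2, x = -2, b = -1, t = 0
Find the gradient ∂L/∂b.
∂L/∂b = 6

y = wx + b = (-2)(-2) + -1 = 3
∂L/∂y = 2(y - t) = 2(3 - 0) = 6
∂y/∂b = 1
∂L/∂b = ∂L/∂y · ∂y/∂b = 6 × 1 = 6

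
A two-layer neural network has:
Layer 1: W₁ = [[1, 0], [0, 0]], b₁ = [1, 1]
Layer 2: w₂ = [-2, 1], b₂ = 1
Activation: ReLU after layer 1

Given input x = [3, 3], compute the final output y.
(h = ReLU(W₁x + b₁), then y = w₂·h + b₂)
y = -6

Layer 1 pre-activation: z₁ = [4, 1]
After ReLU: h = [4, 1]
Layer 2 output: y = -2×4 + 1×1 + 1 = -6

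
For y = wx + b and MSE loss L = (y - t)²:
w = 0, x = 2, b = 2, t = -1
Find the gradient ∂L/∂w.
∂L/∂w = 12

y = wx + b = (0)(2) + 2 = 2
∂L/∂y = 2(y - t) = 2(2 - -1) = 6
∂y/∂w = x = 2
∂L/∂w = ∂L/∂y · ∂y/∂w = 6 × 2 = 12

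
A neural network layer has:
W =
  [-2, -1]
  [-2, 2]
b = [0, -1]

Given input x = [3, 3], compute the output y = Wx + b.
y = [-9, -1]

Wx = [-2×3 + -1×3, -2×3 + 2×3]
   = [-9, 0]
y = Wx + b = [-9 + 0, 0 + -1] = [-9, -1]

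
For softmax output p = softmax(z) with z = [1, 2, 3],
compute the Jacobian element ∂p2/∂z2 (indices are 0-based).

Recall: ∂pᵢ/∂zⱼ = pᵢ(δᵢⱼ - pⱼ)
∂p2/∂z2 = 0.2227

p = softmax(z) = [0.09003, 0.2447, 0.6652]
p2 = 0.6652

∂p2/∂z2 = p2(1 - p2) = 0.6652 × (1 - 0.6652) = 0.2227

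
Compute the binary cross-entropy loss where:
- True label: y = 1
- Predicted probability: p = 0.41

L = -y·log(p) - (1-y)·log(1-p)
L = 0.8916

L = -1·log(0.41) - 0·log(0.59) = -log(0.41) = 0.8916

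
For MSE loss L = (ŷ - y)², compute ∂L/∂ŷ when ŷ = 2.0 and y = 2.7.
∂L/∂ŷ = -1.4

∂L/∂ŷ = 2(ŷ - y) = 2(2.0 - 2.7) = 2(-0.7) = -1.4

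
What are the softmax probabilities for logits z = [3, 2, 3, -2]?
p = [0.4211, 0.1549, 0.4211, 0.0028]

exp(z) = [20.09, 7.389, 20.09, 0.1353]
Sum = 47.7
p = [0.4211, 0.1549, 0.4211, 0.0028]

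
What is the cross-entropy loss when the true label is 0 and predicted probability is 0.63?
L = 0.9943

L = -0·log(0.63) - 1·log(0.37) = -log(0.37) = 0.9943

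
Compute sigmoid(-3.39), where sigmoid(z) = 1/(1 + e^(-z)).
0.03261

sigmoid(-3.39) = 1/(1 + e^(3.39)) = 1/(1 + 29.67) = 0.03261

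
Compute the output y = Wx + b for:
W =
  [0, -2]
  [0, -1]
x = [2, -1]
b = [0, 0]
y = [2, 1]

Wx = [0×2 + -2×-1, 0×2 + -1×-1]
   = [2, 1]
y = Wx + b = [2 + 0, 1 + 0] = [2, 1]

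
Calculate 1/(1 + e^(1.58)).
0.1708

sigmoid(-1.58) = 1/(1 + e^(1.58)) = 1/(1 + 4.855) = 0.1708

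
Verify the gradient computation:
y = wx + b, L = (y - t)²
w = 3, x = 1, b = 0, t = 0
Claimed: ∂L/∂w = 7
Incorrect

y = (3)(1) + 0 = 3
∂L/∂y = 2(y - t) = 2(3 - 0) = 6
∂y/∂w = x = 1
∂L/∂w = 6 × 1 = 6

Claimed value: 7
Incorrect: The correct gradient is 6.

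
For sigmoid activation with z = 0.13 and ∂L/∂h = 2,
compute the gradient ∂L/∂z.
∂L/∂z = 0.4979

σ(0.13) = 0.5325
σ'(0.13) = σ(0.13)(1 - σ(0.13)) = 0.5325 × 0.4675 = 0.2489
∂L/∂z = ∂L/∂h · σ'(z) = 2 × 0.2489 = 0.4979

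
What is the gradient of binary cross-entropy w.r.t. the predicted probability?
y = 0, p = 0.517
∂L/∂p = 2.07

∂L/∂p = -y/p + (1-y)/(1-p) = 0 + 1/0.483 = 2.07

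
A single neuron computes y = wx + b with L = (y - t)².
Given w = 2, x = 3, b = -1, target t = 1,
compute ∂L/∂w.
∂L/∂w = 24

y = wx + b = (2)(3) + -1 = 5
∂L/∂y = 2(y - t) = 2(5 - 1) = 8
∂y/∂w = x = 3
∂L/∂w = ∂L/∂y · ∂y/∂w = 8 × 3 = 24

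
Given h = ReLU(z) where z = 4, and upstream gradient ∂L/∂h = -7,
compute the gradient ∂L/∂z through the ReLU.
∂L/∂z = -7

h = ReLU(4) = 4
Since z > 0: ∂h/∂z = 1
∂L/∂z = ∂L/∂h · ∂h/∂z = -7 × 1 = -7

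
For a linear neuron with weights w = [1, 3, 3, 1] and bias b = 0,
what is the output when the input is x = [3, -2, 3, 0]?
y = 6

y = (1)(3) + (3)(-2) + (3)(3) + (1)(0) + 0 = 6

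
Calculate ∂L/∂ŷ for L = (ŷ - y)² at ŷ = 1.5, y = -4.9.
∂L/∂ŷ = 12.8

∂L/∂ŷ = 2(ŷ - y) = 2(1.5 - -4.9) = 2(6.4) = 12.8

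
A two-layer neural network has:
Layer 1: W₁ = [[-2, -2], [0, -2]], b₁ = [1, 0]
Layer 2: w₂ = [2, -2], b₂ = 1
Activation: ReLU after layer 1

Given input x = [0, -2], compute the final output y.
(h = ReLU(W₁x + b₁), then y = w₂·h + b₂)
y = 3

Layer 1 pre-activation: z₁ = [5, 4]
After ReLU: h = [5, 4]
Layer 2 output: y = 2×5 + -2×4 + 1 = 3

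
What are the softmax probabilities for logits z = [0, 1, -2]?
p = [0.2595, 0.7054, 0.0351]

exp(z) = [1, 2.718, 0.1353]
Sum = 3.854
p = [0.2595, 0.7054, 0.0351]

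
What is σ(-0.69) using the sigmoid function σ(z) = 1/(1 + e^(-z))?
0.334

sigmoid(-0.69) = 1/(1 + e^(0.69)) = 1/(1 + 1.994) = 0.334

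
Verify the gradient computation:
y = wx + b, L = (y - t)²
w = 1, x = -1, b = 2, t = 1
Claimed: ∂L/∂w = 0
Correct

y = (1)(-1) + 2 = 1
∂L/∂y = 2(y - t) = 2(1 - 1) = 0
∂y/∂w = x = -1
∂L/∂w = 0 × -1 = 0

Claimed value: 0
Correct: The correct gradient is 0.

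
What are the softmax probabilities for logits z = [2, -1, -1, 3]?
p = [0.2619, 0.013, 0.013, 0.712]

exp(z) = [7.389, 0.3679, 0.3679, 20.09]
Sum = 28.21
p = [0.2619, 0.013, 0.013, 0.712]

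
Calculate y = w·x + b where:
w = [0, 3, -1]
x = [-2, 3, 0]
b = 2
y = 11

y = (0)(-2) + (3)(3) + (-1)(0) + 2 = 11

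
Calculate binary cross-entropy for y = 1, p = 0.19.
L = 1.661

L = -1·log(0.19) - 0·log(0.81) = -log(0.19) = 1.661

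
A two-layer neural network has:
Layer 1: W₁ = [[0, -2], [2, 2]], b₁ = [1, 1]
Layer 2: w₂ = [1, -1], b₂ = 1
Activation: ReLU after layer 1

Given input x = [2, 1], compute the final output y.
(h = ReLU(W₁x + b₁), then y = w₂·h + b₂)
y = -6

Layer 1 pre-activation: z₁ = [-1, 7]
After ReLU: h = [0, 7]
Layer 2 output: y = 1×0 + -1×7 + 1 = -6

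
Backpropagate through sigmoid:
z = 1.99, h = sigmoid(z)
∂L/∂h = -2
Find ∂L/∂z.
∂L/∂z = -0.2116

σ(1.99) = 0.8797
σ'(1.99) = σ(1.99)(1 - σ(1.99)) = 0.8797 × 0.1203 = 0.1058
∂L/∂z = ∂L/∂h · σ'(z) = -2 × 0.1058 = -0.2116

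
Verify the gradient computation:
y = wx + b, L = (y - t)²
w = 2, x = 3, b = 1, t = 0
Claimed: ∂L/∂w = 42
Correct

y = (2)(3) + 1 = 7
∂L/∂y = 2(y - t) = 2(7 - 0) = 14
∂y/∂w = x = 3
∂L/∂w = 14 × 3 = 42

Claimed value: 42
Correct: The correct gradient is 42.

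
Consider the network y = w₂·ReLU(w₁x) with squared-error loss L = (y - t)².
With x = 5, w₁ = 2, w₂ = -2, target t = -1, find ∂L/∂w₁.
∂L/∂w₁ = 380

Forward pass:
z = w₁x = 2×5 = 10
h = ReLU(10) = 10
y = w₂h = -2×10 = -20

Backward pass:
∂L/∂y = 2(y - t) = 2(-20 - -1) = -38
∂y/∂h = w₂ = -2
∂h/∂z = 1 (ReLU derivative)
∂z/∂w₁ = x = 5

∂L/∂w₁ = -38 × -2 × 1 × 5 = 380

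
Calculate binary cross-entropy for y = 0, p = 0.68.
L = 1.139

L = -0·log(0.68) - 1·log(0.32) = -log(0.32) = 1.139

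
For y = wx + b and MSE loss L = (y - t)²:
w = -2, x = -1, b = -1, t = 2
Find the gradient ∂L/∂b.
∂L/∂b = -2

y = wx + b = (-2)(-1) + -1 = 1
∂L/∂y = 2(y - t) = 2(1 - 2) = -2
∂y/∂b = 1
∂L/∂b = ∂L/∂y · ∂y/∂b = -2 × 1 = -2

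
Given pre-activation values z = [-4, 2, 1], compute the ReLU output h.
h = [0, 2, 1]

ReLU applied element-wise: max(0,-4)=0, max(0,2)=2, max(0,1)=1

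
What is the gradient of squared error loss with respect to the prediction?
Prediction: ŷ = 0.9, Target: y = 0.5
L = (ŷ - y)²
∂L/∂ŷ = 0.8

∂L/∂ŷ = 2(ŷ - y) = 2(0.9 - 0.5) = 2(0.4) = 0.8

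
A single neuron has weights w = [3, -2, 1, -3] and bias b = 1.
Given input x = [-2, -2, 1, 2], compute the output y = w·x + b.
y = -6

y = (3)(-2) + (-2)(-2) + (1)(1) + (-3)(2) + 1 = -6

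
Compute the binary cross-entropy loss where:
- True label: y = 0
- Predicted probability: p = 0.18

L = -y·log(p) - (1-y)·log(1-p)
L = 0.1985

L = -0·log(0.18) - 1·log(0.82) = -log(0.82) = 0.1985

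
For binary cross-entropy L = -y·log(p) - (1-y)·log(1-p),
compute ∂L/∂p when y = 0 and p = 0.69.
∂L/∂p = 3.226

∂L/∂p = -y/p + (1-y)/(1-p) = 0 + 1/0.31 = 3.226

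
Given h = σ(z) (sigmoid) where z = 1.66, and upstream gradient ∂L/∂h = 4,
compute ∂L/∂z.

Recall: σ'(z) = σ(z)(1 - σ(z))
∂L/∂z = 0.537

σ(1.66) = 0.8402
σ'(1.66) = σ(1.66)(1 - σ(1.66)) = 0.8402 × 0.1598 = 0.1342
∂L/∂z = ∂L/∂h · σ'(z) = 4 × 0.1342 = 0.537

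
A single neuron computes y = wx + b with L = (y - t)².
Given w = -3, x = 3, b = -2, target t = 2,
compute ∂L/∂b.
∂L/∂b = -26

y = wx + b = (-3)(3) + -2 = -11
∂L/∂y = 2(y - t) = 2(-11 - 2) = -26
∂y/∂b = 1
∂L/∂b = ∂L/∂y · ∂y/∂b = -26 × 1 = -26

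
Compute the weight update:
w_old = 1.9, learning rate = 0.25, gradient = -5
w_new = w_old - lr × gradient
w_new = 3.15

w_new = w - η·∂L/∂w = 1.9 - 0.25×(-5) = 1.9 - (-1.25) = 3.15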